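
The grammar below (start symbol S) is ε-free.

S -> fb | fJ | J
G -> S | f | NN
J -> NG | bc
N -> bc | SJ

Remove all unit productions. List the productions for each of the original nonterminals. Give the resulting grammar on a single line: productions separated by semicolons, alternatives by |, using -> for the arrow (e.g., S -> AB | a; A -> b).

S -> NG | bc | fJ | fb; G -> f | NG | NN | bc | fJ | fb; J -> NG | bc; N -> SJ | bc

Unit productions: G->S, S->J.
Unit pairs (A ⇒* B via units): (G,J), (G,S), (S,J).
S: inherits non-unit rules of {J, S} → NG | bc | fJ | fb.
G: inherits non-unit rules of {G, J, S} → NG | NN | bc | f | fJ | fb.
J: inherits non-unit rules of {J} → NG | bc.
N: inherits non-unit rules of {N} → SJ | bc.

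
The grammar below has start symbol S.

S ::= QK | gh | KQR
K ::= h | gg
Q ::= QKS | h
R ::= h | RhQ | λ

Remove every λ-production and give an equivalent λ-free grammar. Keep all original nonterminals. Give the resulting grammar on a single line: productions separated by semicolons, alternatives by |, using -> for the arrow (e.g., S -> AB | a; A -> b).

S -> KQ | QK | gh | KQR; K -> h | gg; Q -> h | QKS; R -> h | hQ | RhQ

Nullable set: {R}.
S -> KQR: R nullable, giving KQ | KQR.
Drop R -> λ.
R -> RhQ: R nullable, giving RhQ | hQ.
Unchanged (no nullable symbols): S -> QK; S -> gh; K -> gg; K -> h; Q -> QKS; Q -> h; R -> h.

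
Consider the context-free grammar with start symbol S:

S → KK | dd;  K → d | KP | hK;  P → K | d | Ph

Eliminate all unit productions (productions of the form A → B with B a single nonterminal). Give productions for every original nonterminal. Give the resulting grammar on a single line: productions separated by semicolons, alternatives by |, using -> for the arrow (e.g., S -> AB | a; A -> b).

S -> KK | dd; K -> d | KP | hK; P -> d | KP | Ph | hK

Unit productions: P->K.
Unit pairs (A ⇒* B via units): (P,K).
S: inherits non-unit rules of {S} → KK | dd.
K: inherits non-unit rules of {K} → KP | d | hK.
P: inherits non-unit rules of {K, P} → KP | Ph | d | hK.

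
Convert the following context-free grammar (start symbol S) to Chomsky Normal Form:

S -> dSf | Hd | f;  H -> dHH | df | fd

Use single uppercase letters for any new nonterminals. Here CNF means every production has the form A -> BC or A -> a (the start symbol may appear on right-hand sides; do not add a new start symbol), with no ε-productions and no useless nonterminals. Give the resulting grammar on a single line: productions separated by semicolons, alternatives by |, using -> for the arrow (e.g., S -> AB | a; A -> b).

S -> f | AD | HA; A -> d; B -> f; C -> HH; D -> SB; H -> AB | AC | BA

No ε-productions.
No unit productions to eliminate.
TERM: introduce A -> d, B -> f and substitute in every rule of length ≥2.
BIN: H -> AHH becomes H -> AC, C -> HH; S -> ASB becomes S -> AD, D -> SB.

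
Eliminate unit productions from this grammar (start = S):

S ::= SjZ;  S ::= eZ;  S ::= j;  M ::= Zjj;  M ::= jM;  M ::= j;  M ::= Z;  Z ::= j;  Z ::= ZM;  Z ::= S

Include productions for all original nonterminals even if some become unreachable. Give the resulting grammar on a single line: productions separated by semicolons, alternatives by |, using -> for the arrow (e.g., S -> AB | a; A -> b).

Unit productions: M->Z, Z->S.
Unit pairs (A ⇒* B via units): (M,S), (M,Z), (Z,S).
S: inherits non-unit rules of {S} → SjZ | eZ | j.
M: inherits non-unit rules of {M, S, Z} → SjZ | ZM | Zjj | eZ | j | jM.
Z: inherits non-unit rules of {S, Z} → SjZ | ZM | eZ | j.

S -> j | eZ | SjZ; M -> j | ZM | eZ | jM | SjZ | Zjj; Z -> j | ZM | eZ | SjZ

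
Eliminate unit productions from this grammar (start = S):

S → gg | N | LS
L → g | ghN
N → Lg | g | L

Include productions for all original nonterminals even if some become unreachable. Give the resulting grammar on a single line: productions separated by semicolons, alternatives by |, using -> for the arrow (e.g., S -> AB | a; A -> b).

Unit productions: N->L, S->N.
Unit pairs (A ⇒* B via units): (N,L), (S,L), (S,N).
S: inherits non-unit rules of {L, N, S} → LS | Lg | g | gg | ghN.
L: inherits non-unit rules of {L} → g | ghN.
N: inherits non-unit rules of {L, N} → Lg | g | ghN.

S -> g | LS | Lg | gg | ghN; L -> g | ghN; N -> g | Lg | ghN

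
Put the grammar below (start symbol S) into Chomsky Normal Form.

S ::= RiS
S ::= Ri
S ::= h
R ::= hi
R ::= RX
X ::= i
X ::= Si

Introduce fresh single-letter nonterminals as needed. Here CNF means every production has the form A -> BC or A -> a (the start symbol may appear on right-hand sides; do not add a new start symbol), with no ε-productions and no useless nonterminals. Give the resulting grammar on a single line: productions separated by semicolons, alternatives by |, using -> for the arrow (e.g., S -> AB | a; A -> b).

No ε-productions.
No unit productions to eliminate.
TERM: introduce A -> h, B -> i and substitute in every rule of length ≥2.
BIN: S -> RBS becomes S -> RC, C -> BS.

S -> h | RB | RC; A -> h; B -> i; C -> BS; R -> AB | RX; X -> i | SB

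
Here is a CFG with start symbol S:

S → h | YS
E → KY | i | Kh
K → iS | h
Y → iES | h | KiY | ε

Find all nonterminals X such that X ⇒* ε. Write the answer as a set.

{Y}

Directly nullable (have an ε-rule): {Y}.
Not nullable: E, K, S — each has a terminal in every rule's right-hand side or depends on a non-nullable symbol.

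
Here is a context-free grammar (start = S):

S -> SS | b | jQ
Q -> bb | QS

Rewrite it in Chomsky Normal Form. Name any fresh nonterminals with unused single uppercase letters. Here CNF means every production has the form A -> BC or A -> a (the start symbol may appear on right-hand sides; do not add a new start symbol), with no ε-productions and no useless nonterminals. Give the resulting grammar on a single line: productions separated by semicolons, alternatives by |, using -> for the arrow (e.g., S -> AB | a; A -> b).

S -> b | BQ | SS; A -> b; B -> j; Q -> AA | QS

No ε-productions.
No unit productions to eliminate.
TERM: introduce A -> b, B -> j and substitute in every rule of length ≥2.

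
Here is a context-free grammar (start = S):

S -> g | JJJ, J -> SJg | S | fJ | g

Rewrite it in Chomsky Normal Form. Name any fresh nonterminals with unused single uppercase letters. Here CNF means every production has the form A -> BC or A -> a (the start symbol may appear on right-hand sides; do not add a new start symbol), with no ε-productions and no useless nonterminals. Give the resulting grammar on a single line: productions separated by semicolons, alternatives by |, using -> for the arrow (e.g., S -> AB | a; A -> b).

S -> g | JE; A -> g; B -> f; C -> JJ; D -> JA; E -> JJ; J -> g | BJ | JC | SD

No ε-productions.
After unit-elimination: S -> g | JJJ; J -> g | fJ | JJJ | SJg.
TERM: introduce B -> f, A -> g and substitute in every rule of length ≥2.
BIN: J -> JJJ becomes J -> JC, C -> JJ; J -> SJA becomes J -> SD, D -> JA; S -> JJJ becomes S -> JE, E -> JJ.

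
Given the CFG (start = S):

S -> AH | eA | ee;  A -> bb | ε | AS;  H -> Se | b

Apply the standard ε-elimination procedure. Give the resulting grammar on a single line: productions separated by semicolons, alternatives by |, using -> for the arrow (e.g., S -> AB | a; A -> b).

S -> H | e | AH | eA | ee; A -> S | AS | bb; H -> b | Se

Nullable set: {A}.
S -> AH: A nullable, giving AH | H.
S -> eA: A nullable, giving e | eA.
Drop A -> ε.
A -> AS: A nullable, giving AS | S.
Unchanged (no nullable symbols): S -> ee; A -> bb; H -> Se; H -> b.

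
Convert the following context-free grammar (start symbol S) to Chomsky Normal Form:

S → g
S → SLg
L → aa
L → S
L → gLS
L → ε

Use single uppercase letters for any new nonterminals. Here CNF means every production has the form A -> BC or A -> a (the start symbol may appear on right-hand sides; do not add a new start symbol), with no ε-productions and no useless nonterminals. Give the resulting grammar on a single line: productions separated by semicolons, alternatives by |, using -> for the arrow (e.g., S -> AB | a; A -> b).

Nullable: {L}; after ε-elimination: S -> g | Sg | SLg; L -> S | aa | gS | gLS.
After unit-elimination: S -> g | Sg | SLg; L -> g | Sg | aa | gS | SLg | gLS.
TERM: introduce B -> a, A -> g and substitute in every rule of length ≥2.
BIN: L -> ALS becomes L -> AC, C -> LS; L -> SLA becomes L -> SD, D -> LA; S -> SLA becomes S -> SE, E -> LA.

S -> g | SA | SE; A -> g; B -> a; C -> LS; D -> LA; E -> LA; L -> g | AC | AS | BB | SA | SD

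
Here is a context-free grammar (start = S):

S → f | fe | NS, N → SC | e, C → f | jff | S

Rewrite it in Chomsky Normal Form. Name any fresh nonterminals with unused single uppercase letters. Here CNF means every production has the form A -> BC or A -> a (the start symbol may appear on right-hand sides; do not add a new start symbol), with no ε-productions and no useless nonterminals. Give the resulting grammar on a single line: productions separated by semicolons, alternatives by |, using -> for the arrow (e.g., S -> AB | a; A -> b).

S -> f | AB | NS; A -> f; B -> e; C -> f | AB | DE | NS; D -> j; E -> AA; N -> e | SC

No ε-productions.
After unit-elimination: S -> f | NS | fe; C -> f | NS | fe | jff; N -> e | SC.
TERM: introduce B -> e, A -> f, D -> j and substitute in every rule of length ≥2.
BIN: C -> DAA becomes C -> DE, E -> AA.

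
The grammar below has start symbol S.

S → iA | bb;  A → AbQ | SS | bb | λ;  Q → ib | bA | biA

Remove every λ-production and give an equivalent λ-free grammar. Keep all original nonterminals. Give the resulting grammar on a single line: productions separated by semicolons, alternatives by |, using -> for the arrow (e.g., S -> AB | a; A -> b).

Nullable set: {A}.
S -> iA: A nullable, giving i | iA.
Drop A -> λ.
A -> AbQ: A nullable, giving AbQ | bQ.
Q -> bA: A nullable, giving b | bA.
Q -> biA: A nullable, giving bi | biA.
Unchanged (no nullable symbols): S -> bb; A -> SS; A -> bb; Q -> ib.

S -> i | bb | iA; A -> SS | bQ | bb | AbQ; Q -> b | bA | bi | ib | biA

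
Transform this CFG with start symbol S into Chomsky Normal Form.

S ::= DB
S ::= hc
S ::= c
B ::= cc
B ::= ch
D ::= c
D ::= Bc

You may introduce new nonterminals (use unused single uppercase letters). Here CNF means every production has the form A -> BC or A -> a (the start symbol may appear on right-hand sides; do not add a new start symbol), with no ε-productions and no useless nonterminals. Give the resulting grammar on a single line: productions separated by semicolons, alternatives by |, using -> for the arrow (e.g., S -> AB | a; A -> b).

S -> c | CA | DB; A -> c; B -> AA | AC; C -> h; D -> c | BA

No ε-productions.
No unit productions to eliminate.
TERM: introduce A -> c, C -> h and substitute in every rule of length ≥2.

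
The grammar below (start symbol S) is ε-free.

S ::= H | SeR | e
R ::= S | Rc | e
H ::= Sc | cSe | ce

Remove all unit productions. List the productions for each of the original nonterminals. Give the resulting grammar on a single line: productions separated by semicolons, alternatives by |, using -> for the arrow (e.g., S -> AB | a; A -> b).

S -> e | Sc | ce | SeR | cSe; H -> Sc | ce | cSe; R -> e | Rc | Sc | ce | SeR | cSe

Unit productions: R->S, S->H.
Unit pairs (A ⇒* B via units): (R,H), (R,S), (S,H).
S: inherits non-unit rules of {H, S} → Sc | SeR | cSe | ce | e.
H: inherits non-unit rules of {H} → Sc | cSe | ce.
R: inherits non-unit rules of {H, R, S} → Rc | Sc | SeR | cSe | ce | e.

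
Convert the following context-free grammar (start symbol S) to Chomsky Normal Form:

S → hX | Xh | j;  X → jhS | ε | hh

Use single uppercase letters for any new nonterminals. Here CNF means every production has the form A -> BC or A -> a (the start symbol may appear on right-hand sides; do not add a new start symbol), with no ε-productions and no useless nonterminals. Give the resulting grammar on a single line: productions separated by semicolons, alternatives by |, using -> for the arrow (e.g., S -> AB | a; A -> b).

Nullable: {X}; after ε-elimination: S -> h | j | Xh | hX; X -> hh | jhS.
No unit productions to eliminate.
TERM: introduce A -> h, B -> j and substitute in every rule of length ≥2.
BIN: X -> BAS becomes X -> BC, C -> AS.

S -> h | j | AX | XA; A -> h; B -> j; C -> AS; X -> AA | BC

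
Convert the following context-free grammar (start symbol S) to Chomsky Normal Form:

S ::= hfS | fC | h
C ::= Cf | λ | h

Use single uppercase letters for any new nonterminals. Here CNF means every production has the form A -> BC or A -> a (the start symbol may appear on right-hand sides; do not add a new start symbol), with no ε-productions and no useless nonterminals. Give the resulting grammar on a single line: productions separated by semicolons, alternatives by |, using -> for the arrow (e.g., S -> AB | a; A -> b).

S -> f | h | AC | BD; A -> f; B -> h; C -> f | h | CA; D -> AS

Nullable: {C}; after ε-elimination: S -> f | h | fC | hfS; C -> f | h | Cf.
No unit productions to eliminate.
TERM: introduce A -> f, B -> h and substitute in every rule of length ≥2.
BIN: S -> BAS becomes S -> BD, D -> AS.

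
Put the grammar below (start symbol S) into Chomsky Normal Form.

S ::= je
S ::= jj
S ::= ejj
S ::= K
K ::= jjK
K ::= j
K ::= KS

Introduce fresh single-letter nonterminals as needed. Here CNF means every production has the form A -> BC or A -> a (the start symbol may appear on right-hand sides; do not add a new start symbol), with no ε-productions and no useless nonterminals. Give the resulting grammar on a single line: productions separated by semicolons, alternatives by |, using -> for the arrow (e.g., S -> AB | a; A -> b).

S -> j | AA | AB | AD | BE | KS; A -> j; B -> e; C -> AK; D -> AK; E -> AA; K -> j | AC | KS

No ε-productions.
After unit-elimination: S -> j | KS | je | jj | ejj | jjK; K -> j | KS | jjK.
TERM: introduce B -> e, A -> j and substitute in every rule of length ≥2.
BIN: K -> AAK becomes K -> AC, C -> AK; S -> AAK becomes S -> AD, D -> AK; S -> BAA becomes S -> BE, E -> AA.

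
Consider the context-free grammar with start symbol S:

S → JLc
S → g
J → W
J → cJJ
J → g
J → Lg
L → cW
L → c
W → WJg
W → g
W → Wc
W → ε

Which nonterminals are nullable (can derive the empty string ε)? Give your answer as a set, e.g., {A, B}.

{J, W}

Directly nullable (have an ε-rule): {W}.
J is nullable via J -> W (every symbol on the right is already known nullable).
Not nullable: L, S — each has a terminal in every rule's right-hand side or depends on a non-nullable symbol.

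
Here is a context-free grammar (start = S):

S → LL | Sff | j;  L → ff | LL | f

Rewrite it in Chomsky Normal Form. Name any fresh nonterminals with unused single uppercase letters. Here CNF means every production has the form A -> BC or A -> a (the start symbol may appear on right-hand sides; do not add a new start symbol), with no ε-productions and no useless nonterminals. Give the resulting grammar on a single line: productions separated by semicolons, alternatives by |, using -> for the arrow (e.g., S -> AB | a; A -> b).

No ε-productions.
No unit productions to eliminate.
TERM: introduce A -> f and substitute in every rule of length ≥2.
BIN: S -> SAA becomes S -> SB, B -> AA.

S -> j | LL | SB; A -> f; B -> AA; L -> f | AA | LL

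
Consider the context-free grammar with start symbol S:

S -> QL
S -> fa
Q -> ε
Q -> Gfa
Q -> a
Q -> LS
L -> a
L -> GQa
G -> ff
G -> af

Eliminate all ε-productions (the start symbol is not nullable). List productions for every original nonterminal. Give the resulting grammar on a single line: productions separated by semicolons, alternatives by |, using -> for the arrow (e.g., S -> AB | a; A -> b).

Nullable set: {Q}.
S -> QL: Q nullable, giving L | QL.
L -> GQa: Q nullable, giving GQa | Ga.
Drop Q -> ε.
Unchanged (no nullable symbols): S -> fa; G -> af; G -> ff; L -> a; Q -> Gfa; Q -> LS; Q -> a.

S -> L | QL | fa; G -> af | ff; L -> a | Ga | GQa; Q -> a | LS | Gfa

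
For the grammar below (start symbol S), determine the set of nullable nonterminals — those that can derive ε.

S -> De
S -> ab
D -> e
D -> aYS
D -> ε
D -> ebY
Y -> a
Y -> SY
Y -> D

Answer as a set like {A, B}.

{D, Y}

Directly nullable (have an ε-rule): {D}.
Y is nullable via Y -> D (every symbol on the right is already known nullable).
Not nullable: S — each has a terminal in every rule's right-hand side or depends on a non-nullable symbol.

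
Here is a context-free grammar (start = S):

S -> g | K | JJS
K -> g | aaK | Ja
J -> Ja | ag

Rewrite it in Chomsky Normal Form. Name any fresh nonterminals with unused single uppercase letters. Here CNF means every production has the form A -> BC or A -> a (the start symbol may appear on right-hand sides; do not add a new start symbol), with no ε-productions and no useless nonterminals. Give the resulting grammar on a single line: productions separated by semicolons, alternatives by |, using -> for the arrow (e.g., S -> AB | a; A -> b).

S -> g | AD | JA | JE; A -> a; B -> g; C -> AK; D -> AK; E -> JS; J -> AB | JA; K -> g | AC | JA

No ε-productions.
After unit-elimination: S -> g | Ja | JJS | aaK; J -> Ja | ag; K -> g | Ja | aaK.
TERM: introduce A -> a, B -> g and substitute in every rule of length ≥2.
BIN: K -> AAK becomes K -> AC, C -> AK; S -> AAK becomes S -> AD, D -> AK; S -> JJS becomes S -> JE, E -> JS.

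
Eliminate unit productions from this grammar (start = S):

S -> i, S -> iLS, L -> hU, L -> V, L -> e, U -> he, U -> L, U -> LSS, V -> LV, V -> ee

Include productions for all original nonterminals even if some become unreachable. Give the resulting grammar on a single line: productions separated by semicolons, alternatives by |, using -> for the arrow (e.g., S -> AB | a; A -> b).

Unit productions: L->V, U->L.
Unit pairs (A ⇒* B via units): (L,V), (U,L), (U,V).
S: inherits non-unit rules of {S} → i | iLS.
L: inherits non-unit rules of {L, V} → LV | e | ee | hU.
U: inherits non-unit rules of {L, U, V} → LSS | LV | e | ee | hU | he.
V: inherits non-unit rules of {V} → LV | ee.

S -> i | iLS; L -> e | LV | ee | hU; U -> e | LV | ee | hU | he | LSS; V -> LV | ee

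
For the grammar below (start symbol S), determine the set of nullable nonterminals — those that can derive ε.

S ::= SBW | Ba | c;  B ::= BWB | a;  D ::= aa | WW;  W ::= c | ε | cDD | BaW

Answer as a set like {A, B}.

Directly nullable (have an ε-rule): {W}.
D is nullable via D -> WW (every symbol on the right is already known nullable).
Not nullable: B, S — each has a terminal in every rule's right-hand side or depends on a non-nullable symbol.

{D, W}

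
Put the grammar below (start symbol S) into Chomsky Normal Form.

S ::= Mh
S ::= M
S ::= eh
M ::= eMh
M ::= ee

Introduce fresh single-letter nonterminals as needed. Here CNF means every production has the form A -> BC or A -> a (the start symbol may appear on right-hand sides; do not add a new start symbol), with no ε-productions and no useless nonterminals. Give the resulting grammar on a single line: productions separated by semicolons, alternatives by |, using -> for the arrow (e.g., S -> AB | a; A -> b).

S -> AA | AB | AD | MB; A -> e; B -> h; C -> MB; D -> MB; M -> AA | AC

No ε-productions.
After unit-elimination: S -> Mh | ee | eh | eMh; M -> ee | eMh.
TERM: introduce A -> e, B -> h and substitute in every rule of length ≥2.
BIN: M -> AMB becomes M -> AC, C -> MB; S -> AMB becomes S -> AD, D -> MB.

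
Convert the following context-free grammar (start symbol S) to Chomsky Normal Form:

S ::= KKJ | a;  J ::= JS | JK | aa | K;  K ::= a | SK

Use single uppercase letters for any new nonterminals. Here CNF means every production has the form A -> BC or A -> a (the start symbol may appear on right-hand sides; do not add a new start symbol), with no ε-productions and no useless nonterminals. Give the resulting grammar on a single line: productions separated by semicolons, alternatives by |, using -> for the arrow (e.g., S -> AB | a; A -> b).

S -> a | KB; A -> a; B -> KJ; J -> a | AA | JK | JS | SK; K -> a | SK

No ε-productions.
After unit-elimination: S -> a | KKJ; J -> a | JK | JS | SK | aa; K -> a | SK.
TERM: introduce A -> a and substitute in every rule of length ≥2.
BIN: S -> KKJ becomes S -> KB, B -> KJ.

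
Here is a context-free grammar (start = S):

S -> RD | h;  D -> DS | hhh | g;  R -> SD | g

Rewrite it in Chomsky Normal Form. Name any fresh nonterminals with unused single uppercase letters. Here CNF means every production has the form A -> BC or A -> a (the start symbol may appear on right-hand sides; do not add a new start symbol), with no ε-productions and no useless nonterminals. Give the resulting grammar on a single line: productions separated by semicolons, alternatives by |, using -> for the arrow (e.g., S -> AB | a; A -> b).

No ε-productions.
No unit productions to eliminate.
TERM: introduce A -> h and substitute in every rule of length ≥2.
BIN: D -> AAA becomes D -> AB, B -> AA.

S -> h | RD; A -> h; B -> AA; D -> g | AB | DS; R -> g | SD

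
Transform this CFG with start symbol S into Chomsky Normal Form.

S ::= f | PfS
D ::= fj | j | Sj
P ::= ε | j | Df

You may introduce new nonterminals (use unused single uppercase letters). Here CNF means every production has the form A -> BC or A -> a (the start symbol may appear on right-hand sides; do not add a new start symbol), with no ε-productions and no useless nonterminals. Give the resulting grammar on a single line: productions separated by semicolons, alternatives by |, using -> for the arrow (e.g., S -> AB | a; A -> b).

Nullable: {P}; after ε-elimination: S -> f | fS | PfS; D -> j | Sj | fj; P -> j | Df.
No unit productions to eliminate.
TERM: introduce B -> f, A -> j and substitute in every rule of length ≥2.
BIN: S -> PBS becomes S -> PC, C -> BS.

S -> f | BS | PC; A -> j; B -> f; C -> BS; D -> j | BA | SA; P -> j | DB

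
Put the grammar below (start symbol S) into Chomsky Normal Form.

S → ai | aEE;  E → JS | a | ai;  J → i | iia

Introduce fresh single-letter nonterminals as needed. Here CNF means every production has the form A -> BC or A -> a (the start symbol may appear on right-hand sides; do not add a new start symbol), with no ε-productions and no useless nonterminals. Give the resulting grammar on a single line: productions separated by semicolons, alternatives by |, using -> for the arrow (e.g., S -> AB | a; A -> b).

No ε-productions.
No unit productions to eliminate.
TERM: introduce A -> a, B -> i and substitute in every rule of length ≥2.
BIN: J -> BBA becomes J -> BC, C -> BA; S -> AEE becomes S -> AD, D -> EE.

S -> AB | AD; A -> a; B -> i; C -> BA; D -> EE; E -> a | AB | JS; J -> i | BC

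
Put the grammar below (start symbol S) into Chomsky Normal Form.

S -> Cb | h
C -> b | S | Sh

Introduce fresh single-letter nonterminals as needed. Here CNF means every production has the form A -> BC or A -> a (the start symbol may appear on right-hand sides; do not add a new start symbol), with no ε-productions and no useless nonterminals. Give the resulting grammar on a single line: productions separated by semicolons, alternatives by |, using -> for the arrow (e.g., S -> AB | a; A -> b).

S -> h | CA; A -> b; B -> h; C -> b | h | CA | SB

No ε-productions.
After unit-elimination: S -> h | Cb; C -> b | h | Cb | Sh.
TERM: introduce A -> b, B -> h and substitute in every rule of length ≥2.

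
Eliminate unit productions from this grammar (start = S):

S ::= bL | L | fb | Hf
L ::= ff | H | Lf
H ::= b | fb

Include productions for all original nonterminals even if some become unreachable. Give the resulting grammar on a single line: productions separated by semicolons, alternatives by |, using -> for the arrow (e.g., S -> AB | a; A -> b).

S -> b | Hf | Lf | bL | fb | ff; H -> b | fb; L -> b | Lf | fb | ff

Unit productions: L->H, S->L.
Unit pairs (A ⇒* B via units): (L,H), (S,H), (S,L).
S: inherits non-unit rules of {H, L, S} → Hf | Lf | b | bL | fb | ff.
H: inherits non-unit rules of {H} → b | fb.
L: inherits non-unit rules of {H, L} → Lf | b | fb | ff.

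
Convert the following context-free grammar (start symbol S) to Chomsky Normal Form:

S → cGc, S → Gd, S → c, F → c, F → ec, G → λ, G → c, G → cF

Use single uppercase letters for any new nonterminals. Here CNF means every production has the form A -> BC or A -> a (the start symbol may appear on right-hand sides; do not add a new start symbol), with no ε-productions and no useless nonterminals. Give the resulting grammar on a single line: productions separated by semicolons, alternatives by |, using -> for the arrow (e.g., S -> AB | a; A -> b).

Nullable: {G}; after ε-elimination: S -> c | d | Gd | cc | cGc; F -> c | ec; G -> c | cF.
No unit productions to eliminate.
TERM: introduce B -> c, C -> d, A -> e and substitute in every rule of length ≥2.
BIN: S -> BGB becomes S -> BD, D -> GB.

S -> c | d | BB | BD | GC; A -> e; B -> c; C -> d; D -> GB; F -> c | AB; G -> c | BF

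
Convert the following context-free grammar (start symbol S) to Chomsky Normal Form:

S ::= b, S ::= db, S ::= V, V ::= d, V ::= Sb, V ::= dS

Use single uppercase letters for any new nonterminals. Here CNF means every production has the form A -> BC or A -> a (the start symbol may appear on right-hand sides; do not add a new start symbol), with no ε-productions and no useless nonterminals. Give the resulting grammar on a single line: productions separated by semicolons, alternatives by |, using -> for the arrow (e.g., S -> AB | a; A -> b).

No ε-productions.
After unit-elimination: S -> b | d | Sb | dS | db; V -> d | Sb | dS.
TERM: introduce A -> b, B -> d and substitute in every rule of length ≥2.
Drop unreachable/unproductive: V.

S -> b | d | BA | BS | SA; A -> b; B -> d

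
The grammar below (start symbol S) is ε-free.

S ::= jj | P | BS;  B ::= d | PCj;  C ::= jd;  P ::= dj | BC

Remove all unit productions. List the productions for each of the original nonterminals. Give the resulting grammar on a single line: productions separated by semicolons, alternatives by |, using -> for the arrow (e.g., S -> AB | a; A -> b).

Unit productions: S->P.
Unit pairs (A ⇒* B via units): (S,P).
S: inherits non-unit rules of {P, S} → BC | BS | dj | jj.
B: inherits non-unit rules of {B} → PCj | d.
C: inherits non-unit rules of {C} → jd.
P: inherits non-unit rules of {P} → BC | dj.

S -> BC | BS | dj | jj; B -> d | PCj; C -> jd; P -> BC | dj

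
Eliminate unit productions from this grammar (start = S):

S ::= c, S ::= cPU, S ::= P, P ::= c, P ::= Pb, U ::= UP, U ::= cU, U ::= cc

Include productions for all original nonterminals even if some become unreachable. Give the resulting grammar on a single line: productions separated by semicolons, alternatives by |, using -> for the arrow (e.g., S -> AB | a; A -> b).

S -> c | Pb | cPU; P -> c | Pb; U -> UP | cU | cc

Unit productions: S->P.
Unit pairs (A ⇒* B via units): (S,P).
S: inherits non-unit rules of {P, S} → Pb | c | cPU.
P: inherits non-unit rules of {P} → Pb | c.
U: inherits non-unit rules of {U} → UP | cU | cc.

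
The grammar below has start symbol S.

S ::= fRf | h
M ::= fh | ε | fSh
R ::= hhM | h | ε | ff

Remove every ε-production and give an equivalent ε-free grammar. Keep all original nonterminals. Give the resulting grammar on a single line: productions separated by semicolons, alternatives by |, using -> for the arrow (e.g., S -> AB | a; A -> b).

S -> h | ff | fRf; M -> fh | fSh; R -> h | ff | hh | hhM

Nullable set: {M, R}.
S -> fRf: R nullable, giving fRf | ff.
Drop M -> ε.
Drop R -> ε.
R -> hhM: M nullable, giving hh | hhM.
Unchanged (no nullable symbols): S -> h; M -> fSh; M -> fh; R -> ff; R -> h.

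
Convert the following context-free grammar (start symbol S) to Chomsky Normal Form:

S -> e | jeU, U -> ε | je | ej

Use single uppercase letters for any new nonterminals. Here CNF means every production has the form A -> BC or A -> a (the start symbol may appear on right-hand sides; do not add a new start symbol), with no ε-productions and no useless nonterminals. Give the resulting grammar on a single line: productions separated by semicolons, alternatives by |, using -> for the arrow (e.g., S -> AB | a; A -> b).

Nullable: {U}; after ε-elimination: S -> e | je | jeU; U -> ej | je.
No unit productions to eliminate.
TERM: introduce B -> e, A -> j and substitute in every rule of length ≥2.
BIN: S -> ABU becomes S -> AC, C -> BU.

S -> e | AB | AC; A -> j; B -> e; C -> BU; U -> AB | BA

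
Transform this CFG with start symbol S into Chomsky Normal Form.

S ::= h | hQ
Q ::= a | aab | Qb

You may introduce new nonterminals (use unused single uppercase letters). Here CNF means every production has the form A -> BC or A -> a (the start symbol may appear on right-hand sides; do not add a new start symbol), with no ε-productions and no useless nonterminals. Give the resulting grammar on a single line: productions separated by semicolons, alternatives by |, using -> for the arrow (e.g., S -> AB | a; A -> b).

S -> h | CQ; A -> b; B -> a; C -> h; D -> BA; Q -> a | BD | QA

No ε-productions.
No unit productions to eliminate.
TERM: introduce B -> a, A -> b, C -> h and substitute in every rule of length ≥2.
BIN: Q -> BBA becomes Q -> BD, D -> BA.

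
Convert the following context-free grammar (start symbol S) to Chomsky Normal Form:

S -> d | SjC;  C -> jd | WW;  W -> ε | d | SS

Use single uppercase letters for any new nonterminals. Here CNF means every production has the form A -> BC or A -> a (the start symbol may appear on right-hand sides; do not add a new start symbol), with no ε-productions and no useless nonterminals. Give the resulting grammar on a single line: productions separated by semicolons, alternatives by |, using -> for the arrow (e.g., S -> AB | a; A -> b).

Nullable: {C, W}; after ε-elimination: S -> d | Sj | SjC; C -> W | WW | jd; W -> d | SS.
After unit-elimination: S -> d | Sj | SjC; C -> d | SS | WW | jd; W -> d | SS.
TERM: introduce B -> d, A -> j and substitute in every rule of length ≥2.
BIN: S -> SAC becomes S -> SD, D -> AC.

S -> d | SA | SD; A -> j; B -> d; C -> d | AB | SS | WW; D -> AC; W -> d | SS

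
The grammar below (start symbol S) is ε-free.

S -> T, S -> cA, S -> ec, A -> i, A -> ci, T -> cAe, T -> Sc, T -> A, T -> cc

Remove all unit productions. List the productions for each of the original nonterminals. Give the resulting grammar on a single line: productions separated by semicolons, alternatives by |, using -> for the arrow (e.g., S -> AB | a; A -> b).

S -> i | Sc | cA | cc | ci | ec | cAe; A -> i | ci; T -> i | Sc | cc | ci | cAe

Unit productions: S->T, T->A.
Unit pairs (A ⇒* B via units): (S,A), (S,T), (T,A).
S: inherits non-unit rules of {A, S, T} → Sc | cA | cAe | cc | ci | ec | i.
A: inherits non-unit rules of {A} → ci | i.
T: inherits non-unit rules of {A, T} → Sc | cAe | cc | ci | i.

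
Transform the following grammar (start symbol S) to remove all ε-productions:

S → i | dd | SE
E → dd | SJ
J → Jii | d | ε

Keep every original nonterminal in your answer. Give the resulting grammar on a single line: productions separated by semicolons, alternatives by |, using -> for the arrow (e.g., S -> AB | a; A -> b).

S -> i | SE | dd; E -> S | SJ | dd; J -> d | ii | Jii

Nullable set: {J}.
E -> SJ: J nullable, giving S | SJ.
Drop J -> ε.
J -> Jii: J nullable, giving Jii | ii.
Unchanged (no nullable symbols): S -> SE; S -> dd; S -> i; E -> dd; J -> d.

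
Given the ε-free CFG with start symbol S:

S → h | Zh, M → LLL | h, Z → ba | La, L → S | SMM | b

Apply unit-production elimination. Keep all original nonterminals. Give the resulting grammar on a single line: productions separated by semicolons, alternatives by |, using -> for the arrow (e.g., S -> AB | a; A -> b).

Unit productions: L->S.
Unit pairs (A ⇒* B via units): (L,S).
S: inherits non-unit rules of {S} → Zh | h.
L: inherits non-unit rules of {L, S} → SMM | Zh | b | h.
M: inherits non-unit rules of {M} → LLL | h.
Z: inherits non-unit rules of {Z} → La | ba.

S -> h | Zh; L -> b | h | Zh | SMM; M -> h | LLL; Z -> La | ba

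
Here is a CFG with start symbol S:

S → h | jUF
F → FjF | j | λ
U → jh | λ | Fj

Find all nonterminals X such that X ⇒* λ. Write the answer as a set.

{F, U}

Directly nullable (have an ε-rule): {F, U}.
Not nullable: S — each has a terminal in every rule's right-hand side or depends on a non-nullable symbol.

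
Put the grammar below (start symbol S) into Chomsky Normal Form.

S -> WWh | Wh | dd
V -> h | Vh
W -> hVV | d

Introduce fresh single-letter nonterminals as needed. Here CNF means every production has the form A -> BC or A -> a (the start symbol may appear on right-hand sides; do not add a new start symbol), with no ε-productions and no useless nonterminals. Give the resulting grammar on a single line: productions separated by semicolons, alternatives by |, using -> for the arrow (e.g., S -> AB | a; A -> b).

S -> BB | WA | WC; A -> h; B -> d; C -> WA; D -> VV; V -> h | VA; W -> d | AD

No ε-productions.
No unit productions to eliminate.
TERM: introduce B -> d, A -> h and substitute in every rule of length ≥2.
BIN: S -> WWA becomes S -> WC, C -> WA; W -> AVV becomes W -> AD, D -> VV.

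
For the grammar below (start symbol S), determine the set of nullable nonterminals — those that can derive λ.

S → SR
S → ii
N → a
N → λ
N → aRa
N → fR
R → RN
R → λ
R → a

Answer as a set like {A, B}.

Directly nullable (have an ε-rule): {N, R}.
Not nullable: S — each has a terminal in every rule's right-hand side or depends on a non-nullable symbol.

{N, R}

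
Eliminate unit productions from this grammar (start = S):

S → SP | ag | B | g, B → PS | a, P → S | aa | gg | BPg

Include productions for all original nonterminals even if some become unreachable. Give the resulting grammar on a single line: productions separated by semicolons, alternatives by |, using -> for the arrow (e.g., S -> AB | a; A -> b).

Unit productions: P->S, S->B.
Unit pairs (A ⇒* B via units): (P,B), (P,S), (S,B).
S: inherits non-unit rules of {B, S} → PS | SP | a | ag | g.
B: inherits non-unit rules of {B} → PS | a.
P: inherits non-unit rules of {B, P, S} → BPg | PS | SP | a | aa | ag | g | gg.

S -> a | g | PS | SP | ag; B -> a | PS; P -> a | g | PS | SP | aa | ag | gg | BPg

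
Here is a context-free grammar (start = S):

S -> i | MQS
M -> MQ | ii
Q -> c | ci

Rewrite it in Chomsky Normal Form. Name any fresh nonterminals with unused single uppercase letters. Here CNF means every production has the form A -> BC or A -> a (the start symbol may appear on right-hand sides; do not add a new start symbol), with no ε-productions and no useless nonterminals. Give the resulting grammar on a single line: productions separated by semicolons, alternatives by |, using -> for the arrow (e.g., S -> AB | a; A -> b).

No ε-productions.
No unit productions to eliminate.
TERM: introduce B -> c, A -> i and substitute in every rule of length ≥2.
BIN: S -> MQS becomes S -> MC, C -> QS.

S -> i | MC; A -> i; B -> c; C -> QS; M -> AA | MQ; Q -> c | BA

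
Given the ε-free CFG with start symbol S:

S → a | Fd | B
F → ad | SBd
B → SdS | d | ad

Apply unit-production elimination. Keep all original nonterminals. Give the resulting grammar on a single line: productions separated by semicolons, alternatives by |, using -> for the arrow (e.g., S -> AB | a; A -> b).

Unit productions: S->B.
Unit pairs (A ⇒* B via units): (S,B).
S: inherits non-unit rules of {B, S} → Fd | SdS | a | ad | d.
B: inherits non-unit rules of {B} → SdS | ad | d.
F: inherits non-unit rules of {F} → SBd | ad.

S -> a | d | Fd | ad | SdS; B -> d | ad | SdS; F -> ad | SBd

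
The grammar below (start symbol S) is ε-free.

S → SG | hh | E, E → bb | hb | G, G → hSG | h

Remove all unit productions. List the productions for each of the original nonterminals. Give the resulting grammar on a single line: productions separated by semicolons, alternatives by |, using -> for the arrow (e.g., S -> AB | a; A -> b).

S -> h | SG | bb | hb | hh | hSG; E -> h | bb | hb | hSG; G -> h | hSG

Unit productions: E->G, S->E.
Unit pairs (A ⇒* B via units): (E,G), (S,E), (S,G).
S: inherits non-unit rules of {E, G, S} → SG | bb | h | hSG | hb | hh.
E: inherits non-unit rules of {E, G} → bb | h | hSG | hb.
G: inherits non-unit rules of {G} → h | hSG.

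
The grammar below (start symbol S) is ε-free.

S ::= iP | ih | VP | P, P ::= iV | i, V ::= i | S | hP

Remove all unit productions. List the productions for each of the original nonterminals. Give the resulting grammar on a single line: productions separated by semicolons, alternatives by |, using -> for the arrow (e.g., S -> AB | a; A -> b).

Unit productions: S->P, V->S.
Unit pairs (A ⇒* B via units): (S,P), (V,P), (V,S).
S: inherits non-unit rules of {P, S} → VP | i | iP | iV | ih.
P: inherits non-unit rules of {P} → i | iV.
V: inherits non-unit rules of {P, S, V} → VP | hP | i | iP | iV | ih.

S -> i | VP | iP | iV | ih; P -> i | iV; V -> i | VP | hP | iP | iV | ih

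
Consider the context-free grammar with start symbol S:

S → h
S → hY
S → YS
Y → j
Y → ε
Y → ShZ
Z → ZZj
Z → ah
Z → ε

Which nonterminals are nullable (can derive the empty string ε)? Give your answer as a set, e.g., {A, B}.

{Y, Z}

Directly nullable (have an ε-rule): {Y, Z}.
Not nullable: S — each has a terminal in every rule's right-hand side or depends on a non-nullable symbol.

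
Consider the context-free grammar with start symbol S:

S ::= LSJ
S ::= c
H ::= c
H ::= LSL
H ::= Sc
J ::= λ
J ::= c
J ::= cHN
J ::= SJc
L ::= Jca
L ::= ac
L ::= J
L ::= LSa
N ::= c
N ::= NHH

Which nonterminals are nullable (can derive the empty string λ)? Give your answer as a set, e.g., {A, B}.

Directly nullable (have an ε-rule): {J}.
L is nullable via L -> J (every symbol on the right is already known nullable).
Not nullable: H, N, S — each has a terminal in every rule's right-hand side or depends on a non-nullable symbol.

{J, L}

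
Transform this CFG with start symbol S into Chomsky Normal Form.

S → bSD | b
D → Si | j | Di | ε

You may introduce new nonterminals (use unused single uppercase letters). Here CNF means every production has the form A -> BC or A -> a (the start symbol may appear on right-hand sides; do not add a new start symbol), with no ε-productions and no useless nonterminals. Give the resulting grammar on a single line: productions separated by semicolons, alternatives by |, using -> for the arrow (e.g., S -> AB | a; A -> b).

Nullable: {D}; after ε-elimination: S -> b | bS | bSD; D -> i | j | Di | Si.
No unit productions to eliminate.
TERM: introduce B -> b, A -> i and substitute in every rule of length ≥2.
BIN: S -> BSD becomes S -> BC, C -> SD.

S -> b | BC | BS; A -> i; B -> b; C -> SD; D -> i | j | DA | SA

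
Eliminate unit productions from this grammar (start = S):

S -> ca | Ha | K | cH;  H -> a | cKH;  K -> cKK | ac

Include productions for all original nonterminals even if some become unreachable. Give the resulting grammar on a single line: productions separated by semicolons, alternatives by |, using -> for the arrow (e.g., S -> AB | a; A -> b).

S -> Ha | ac | cH | ca | cKK; H -> a | cKH; K -> ac | cKK

Unit productions: S->K.
Unit pairs (A ⇒* B via units): (S,K).
S: inherits non-unit rules of {K, S} → Ha | ac | cH | cKK | ca.
H: inherits non-unit rules of {H} → a | cKH.
K: inherits non-unit rules of {K} → ac | cKK.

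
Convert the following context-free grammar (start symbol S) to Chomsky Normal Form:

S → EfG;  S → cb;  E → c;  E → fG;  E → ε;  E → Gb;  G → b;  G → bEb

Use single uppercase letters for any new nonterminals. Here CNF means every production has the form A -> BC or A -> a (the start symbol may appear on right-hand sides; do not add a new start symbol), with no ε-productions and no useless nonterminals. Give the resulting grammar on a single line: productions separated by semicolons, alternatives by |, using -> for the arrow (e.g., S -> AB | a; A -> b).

Nullable: {E}; after ε-elimination: S -> cb | fG | EfG; E -> c | Gb | fG; G -> b | bb | bEb.
No unit productions to eliminate.
TERM: introduce A -> b, C -> c, B -> f and substitute in every rule of length ≥2.
BIN: G -> AEA becomes G -> AD, D -> EA; S -> EBG becomes S -> EF, F -> BG.

S -> BG | CA | EF; A -> b; B -> f; C -> c; D -> EA; E -> c | BG | GA; F -> BG; G -> b | AA | AD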